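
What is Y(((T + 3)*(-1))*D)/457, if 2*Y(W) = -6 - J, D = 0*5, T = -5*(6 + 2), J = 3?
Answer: -9/914 ≈ -0.0098468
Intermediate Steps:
T = -40 (T = -5*8 = -40)
D = 0
Y(W) = -9/2 (Y(W) = (-6 - 1*3)/2 = (-6 - 3)/2 = (½)*(-9) = -9/2)
Y(((T + 3)*(-1))*D)/457 = -9/2/457 = -9/2*1/457 = -9/914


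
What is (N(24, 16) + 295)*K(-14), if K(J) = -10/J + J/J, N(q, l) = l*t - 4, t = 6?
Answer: 4644/7 ≈ 663.43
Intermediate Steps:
N(q, l) = -4 + 6*l (N(q, l) = l*6 - 4 = 6*l - 4 = -4 + 6*l)
K(J) = 1 - 10/J (K(J) = -10/J + 1 = 1 - 10/J)
(N(24, 16) + 295)*K(-14) = ((-4 + 6*16) + 295)*((-10 - 14)/(-14)) = ((-4 + 96) + 295)*(-1/14*(-24)) = (92 + 295)*(12/7) = 387*(12/7) = 4644/7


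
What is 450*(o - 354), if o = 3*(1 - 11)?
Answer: -172800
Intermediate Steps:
o = -30 (o = 3*(-10) = -30)
450*(o - 354) = 450*(-30 - 354) = 450*(-384) = -172800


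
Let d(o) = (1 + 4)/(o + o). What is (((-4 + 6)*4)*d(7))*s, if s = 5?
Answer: 100/7 ≈ 14.286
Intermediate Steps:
d(o) = 5/(2*o) (d(o) = 5/((2*o)) = 5*(1/(2*o)) = 5/(2*o))
(((-4 + 6)*4)*d(7))*s = (((-4 + 6)*4)*((5/2)/7))*5 = ((2*4)*((5/2)*(⅐)))*5 = (8*(5/14))*5 = (20/7)*5 = 100/7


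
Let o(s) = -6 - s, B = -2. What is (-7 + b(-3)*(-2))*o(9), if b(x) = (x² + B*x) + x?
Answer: 465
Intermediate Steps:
b(x) = x² - x (b(x) = (x² - 2*x) + x = x² - x)
(-7 + b(-3)*(-2))*o(9) = (-7 - 3*(-1 - 3)*(-2))*(-6 - 1*9) = (-7 - 3*(-4)*(-2))*(-6 - 9) = (-7 + 12*(-2))*(-15) = (-7 - 24)*(-15) = -31*(-15) = 465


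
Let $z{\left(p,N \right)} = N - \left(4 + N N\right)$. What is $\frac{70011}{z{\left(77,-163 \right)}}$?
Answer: $- \frac{23337}{8912} \approx -2.6186$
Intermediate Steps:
$z{\left(p,N \right)} = -4 + N - N^{2}$ ($z{\left(p,N \right)} = N - \left(4 + N^{2}\right) = -4 + N - N^{2}$)
$\frac{70011}{z{\left(77,-163 \right)}} = \frac{70011}{-4 - 163 - \left(-163\right)^{2}} = \frac{70011}{-4 - 163 - 26569} = \frac{70011}{-26736} = 70011 \left(- \frac{1}{26736}\right) = - \frac{23337}{8912}$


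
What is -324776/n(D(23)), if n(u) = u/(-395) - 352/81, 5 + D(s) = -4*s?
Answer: 10391208120/131183 ≈ 79212.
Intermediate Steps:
D(s) = -5 - 4*s
n(u) = -352/81 - u/395 (n(u) = u*(-1/395) - 352*1/81 = -u/395 - 352/81 = -352/81 - u/395)
-324776/n(D(23)) = -324776/(-352/81 - (-5 - 4*23)/395) = -324776/(-352/81 - (-5 - 92)/395) = -324776/(-352/81 - 1/395*(-97)) = -324776/(-352/81 + 97/395) = -324776/(-131183/31995) = -324776*(-31995/131183) = 10391208120/131183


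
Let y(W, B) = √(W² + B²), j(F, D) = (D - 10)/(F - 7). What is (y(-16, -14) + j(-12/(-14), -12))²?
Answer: 859464/1849 + 616*√113/43 ≈ 617.11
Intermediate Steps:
j(F, D) = (-10 + D)/(-7 + F)
y(W, B) = √(B² + W²)
(y(-16, -14) + j(-12/(-14), -12))² = (√((-14)² + (-16)²) + (-10 - 12)/(-7 - 12/(-14)))² = (√(196 + 256) - 22/(-7 - 12*(-1/14)))² = (√452 - 22/(-7 + 6/7))² = (2*√113 - 22/(-43/7))² = (2*√113 - 7/43*(-22))² = (2*√113 + 154/43)² = (154/43 + 2*√113)²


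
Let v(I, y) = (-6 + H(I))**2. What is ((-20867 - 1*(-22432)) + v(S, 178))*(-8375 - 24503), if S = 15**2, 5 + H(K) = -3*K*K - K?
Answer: -760723203775908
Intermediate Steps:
H(K) = -5 - K - 3*K**2 (H(K) = -5 + (-3*K*K - K) = -5 + (-3*K**2 - K) = -5 + (-K - 3*K**2) = -5 - K - 3*K**2)
S = 225
v(I, y) = (-11 - I - 3*I**2)**2 (v(I, y) = (-6 + (-5 - I - 3*I**2))**2 = (-11 - I - 3*I**2)**2)
((-20867 - 1*(-22432)) + v(S, 178))*(-8375 - 24503) = ((-20867 - 1*(-22432)) + (11 + 225 + 3*225**2)**2)*(-8375 - 24503) = ((-20867 + 22432) + (11 + 225 + 3*50625)**2)*(-32878) = (1565 + (11 + 225 + 151875)**2)*(-32878) = (1565 + 152111**2)*(-32878) = (1565 + 23137756321)*(-32878) = 23137757886*(-32878) = -760723203775908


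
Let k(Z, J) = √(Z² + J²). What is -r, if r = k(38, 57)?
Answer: -19*√13 ≈ -68.505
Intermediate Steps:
k(Z, J) = √(J² + Z²)
r = 19*√13 (r = √(57² + 38²) = √(3249 + 1444) = √4693 = 19*√13 ≈ 68.505)
-r = -19*√13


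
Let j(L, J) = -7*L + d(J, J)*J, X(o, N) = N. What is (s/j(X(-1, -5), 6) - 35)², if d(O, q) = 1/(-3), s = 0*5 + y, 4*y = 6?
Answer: 591361/484 ≈ 1221.8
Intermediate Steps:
y = 3/2 (y = (¼)*6 = 3/2 ≈ 1.5000)
s = 3/2 (s = 0*5 + 3/2 = 0 + 3/2 = 3/2 ≈ 1.5000)
d(O, q) = -⅓
j(L, J) = -7*L - J/3
(s/j(X(-1, -5), 6) - 35)² = (3/(2*(-7*(-5) - ⅓*6)) - 35)² = (3/(2*(35 - 2)) - 35)² = ((3/2)/33 - 35)² = ((3/2)*(1/33) - 35)² = (1/22 - 35)² = (-769/22)² = 591361/484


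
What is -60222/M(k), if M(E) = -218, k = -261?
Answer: 30111/109 ≈ 276.25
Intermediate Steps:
-60222/M(k) = -60222/(-218) = -60222*(-1/218) = 30111/109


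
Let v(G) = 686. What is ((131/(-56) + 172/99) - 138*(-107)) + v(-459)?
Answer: 85662551/5544 ≈ 15451.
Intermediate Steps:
((131/(-56) + 172/99) - 138*(-107)) + v(-459) = ((131/(-56) + 172/99) - 138*(-107)) + 686 = ((131*(-1/56) + 172*(1/99)) + 14766) + 686 = ((-131/56 + 172/99) + 14766) + 686 = (-3337/5544 + 14766) + 686 = 81859367/5544 + 686 = 85662551/5544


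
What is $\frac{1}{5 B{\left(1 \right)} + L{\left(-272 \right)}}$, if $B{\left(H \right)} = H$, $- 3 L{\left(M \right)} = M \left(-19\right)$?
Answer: $- \frac{3}{5153} \approx -0.00058218$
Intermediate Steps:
$L{\left(M \right)} = \frac{19 M}{3}$ ($L{\left(M \right)} = - \frac{M \left(-19\right)}{3} = - \frac{\left(-19\right) M}{3} = \frac{19 M}{3}$)
$\frac{1}{5 B{\left(1 \right)} + L{\left(-272 \right)}} = \frac{1}{5 \cdot 1 + \frac{19}{3} \left(-272\right)} = \frac{1}{5 - \frac{5168}{3}} = \frac{1}{- \frac{5153}{3}} = - \frac{3}{5153}$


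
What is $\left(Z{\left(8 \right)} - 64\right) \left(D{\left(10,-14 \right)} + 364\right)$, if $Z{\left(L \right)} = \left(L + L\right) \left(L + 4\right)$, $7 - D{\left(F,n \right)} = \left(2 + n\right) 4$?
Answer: $53632$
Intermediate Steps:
$D{\left(F,n \right)} = -1 - 4 n$ ($D{\left(F,n \right)} = 7 - \left(2 + n\right) 4 = 7 - \left(8 + 4 n\right) = -1 - 4 n$)
$Z{\left(L \right)} = 2 L \left(4 + L\right)$
$\left(Z{\left(8 \right)} - 64\right) \left(D{\left(10,-14 \right)} + 364\right) = \left(2 \cdot 8 \left(4 + 8\right) - 64\right) \left(\left(-1 - -56\right) + 364\right) = \left(2 \cdot 8 \cdot 12 - 64\right) \left(\left(-1 + 56\right) + 364\right) = \left(192 - 64\right) \left(55 + 364\right) = 128 \cdot 419 = 53632$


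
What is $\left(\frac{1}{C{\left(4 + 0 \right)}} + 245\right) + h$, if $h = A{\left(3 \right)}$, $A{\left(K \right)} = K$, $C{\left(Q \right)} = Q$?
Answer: $\frac{993}{4} \approx 248.25$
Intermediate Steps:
$h = 3$
$\left(\frac{1}{C{\left(4 + 0 \right)}} + 245\right) + h = \left(\frac{1}{4 + 0} + 245\right) + 3 = \left(\frac{1}{4} + 245\right) + 3 = \frac{981}{4} + 3 = \frac{993}{4}$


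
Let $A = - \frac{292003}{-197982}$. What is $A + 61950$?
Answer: $\frac{12265276903}{197982} \approx 61952.0$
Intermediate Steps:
$A = \frac{292003}{197982}$ ($A = \left(-292003\right) \left(- \frac{1}{197982}\right) = \frac{292003}{197982} \approx 1.4749$)
$A + 61950 = \frac{292003}{197982} + 61950 = \frac{12265276903}{197982}$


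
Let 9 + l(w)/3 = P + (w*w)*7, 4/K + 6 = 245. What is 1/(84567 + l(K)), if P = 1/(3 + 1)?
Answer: 228484/19316210067 ≈ 1.1829e-5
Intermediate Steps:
K = 4/239 (K = 4/(-6 + 245) = 4/239 ≈ 0.016736)
P = 1/4 ≈ 0.25000
l(w) = -105/4 + 21*w**2 (l(w) = -27 + 3*(1/4 + (w*w)*7) = -27 + 3*(1/4 + w**2*7) = -27 + 3*(1/4 + 7*w**2) = -27 + (3/4 + 21*w**2) = -105/4 + 21*w**2)
1/(84567 + l(K)) = 1/(84567 + (-105/4 + 21*(4/239)**2)) = 1/(84567 + (-105/4 + 21*(16/57121))) = 1/(84567 + (-105/4 + 336/57121)) = 1/(84567 - 5996361/228484) = 1/(19316210067/228484) = 228484/19316210067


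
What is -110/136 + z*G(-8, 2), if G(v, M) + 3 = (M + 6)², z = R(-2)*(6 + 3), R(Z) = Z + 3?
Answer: 37277/68 ≈ 548.19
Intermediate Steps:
R(Z) = 3 + Z
z = 9 (z = (3 - 2)*(6 + 3) = 1*9 = 9)
G(v, M) = -3 + (6 + M)² (G(v, M) = -3 + (M + 6)² = -3 + (6 + M)²)
-110/136 + z*G(-8, 2) = -110/136 + 9*(-3 + (6 + 2)²) = -110*1/136 + 9*(-3 + 8²) = -55/68 + 9*(-3 + 64) = -55/68 + 9*61 = -55/68 + 549 = 37277/68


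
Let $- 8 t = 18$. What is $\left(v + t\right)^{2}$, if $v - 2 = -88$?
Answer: $\frac{124609}{16} \approx 7788.1$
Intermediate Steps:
$v = -86$ ($v = 2 - 88 = -86$)
$t = - \frac{9}{4}$ ($t = \left(- \frac{1}{8}\right) 18 = - \frac{9}{4} \approx -2.25$)
$\left(v + t\right)^{2} = \left(-86 - \frac{9}{4}\right)^{2} = \left(- \frac{353}{4}\right)^{2} = \frac{124609}{16}$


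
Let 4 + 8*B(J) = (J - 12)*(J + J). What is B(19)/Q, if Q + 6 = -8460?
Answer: -131/33864 ≈ -0.0038684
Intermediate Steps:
Q = -8466 (Q = -6 - 8460 = -8466)
B(J) = -½ + J*(-12 + J)/4 (B(J) = -½ + ((J - 12)*(J + J))/8 = -½ + ((-12 + J)*(2*J))/8 = -½ + (2*J*(-12 + J))/8 = -½ + J*(-12 + J)/4)
B(19)/Q = (-½ - 3*19 + (¼)*19²)/(-8466) = (-½ - 57 + (¼)*361)*(-1/8466) = (-½ - 57 + 361/4)*(-1/8466) = (131/4)*(-1/8466) = -131/33864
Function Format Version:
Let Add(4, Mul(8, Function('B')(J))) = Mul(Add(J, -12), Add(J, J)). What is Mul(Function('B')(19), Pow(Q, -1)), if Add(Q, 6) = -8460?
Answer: Rational(-131, 33864) ≈ -0.0038684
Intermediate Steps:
Q = -8466 (Q = Add(-6, -8460) = -8466)
Function('B')(J) = Add(Rational(-1, 2), Mul(Rational(1, 4), J, Add(-12, J))) (Function('B')(J) = Add(Rational(-1, 2), Mul(Rational(1, 8), Mul(Add(J, -12), Add(J, J)))) = Add(Rational(-1, 2), Mul(Rational(1, 8), Mul(Add(-12, J), Mul(2, J)))) = Add(Rational(-1, 2), Mul(Rational(1, 8), Mul(2, J, Add(-12, J)))) = Add(Rational(-1, 2), Mul(Rational(1, 4), J, Add(-12, J))))
Mul(Function('B')(19), Pow(Q, -1)) = Mul(Add(Rational(-1, 2), Mul(-3, 19), Mul(Rational(1, 4), Pow(19, 2))), Pow(-8466, -1)) = Mul(Add(Rational(-1, 2), -57, Mul(Rational(1, 4), 361)), Rational(-1, 8466)) = Mul(Add(Rational(-1, 2), -57, Rational(361, 4)), Rational(-1, 8466)) = Mul(Rational(131, 4), Rational(-1, 8466)) = Rational(-131, 33864)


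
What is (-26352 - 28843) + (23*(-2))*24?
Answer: -56299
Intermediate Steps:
(-26352 - 28843) + (23*(-2))*24 = -55195 - 46*24 = -55195 - 1104 = -56299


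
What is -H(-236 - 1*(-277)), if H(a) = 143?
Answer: -143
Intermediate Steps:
-H(-236 - 1*(-277)) = -1*143 = -143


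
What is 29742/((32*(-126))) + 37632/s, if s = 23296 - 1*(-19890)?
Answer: -94392149/14510496 ≈ -6.5051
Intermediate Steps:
s = 43186 (s = 23296 + 19890 = 43186)
29742/((32*(-126))) + 37632/s = 29742/((32*(-126))) + 37632/43186 = 29742/(-4032) + 37632*(1/43186) = 29742*(-1/4032) + 18816/21593 = -4957/672 + 18816/21593 = -94392149/14510496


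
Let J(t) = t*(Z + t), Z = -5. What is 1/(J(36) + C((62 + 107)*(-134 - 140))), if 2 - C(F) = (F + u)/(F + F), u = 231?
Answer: 92612/103494141 ≈ 0.00089485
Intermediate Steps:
C(F) = 2 - (231 + F)/(2*F) (C(F) = 2 - (F + 231)/(F + F) = 2 - (231 + F)/(2*F))
J(t) = t*(-5 + t)
1/(J(36) + C((62 + 107)*(-134 - 140))) = 1/(36*(-5 + 36) + 3*(-77 + (62 + 107)*(-134 - 140))/(2*(((62 + 107)*(-134 - 140))))) = 1/(36*31 + 3*(-77 + 169*(-274))/(2*((169*(-274))))) = 1/(1116 + (3/2)*(-77 - 46306)/(-46306)) = 1/(1116 + (3/2)*(-1/46306)*(-46383)) = 1/(1116 + 139149/92612) = 1/(103494141/92612) = 92612/103494141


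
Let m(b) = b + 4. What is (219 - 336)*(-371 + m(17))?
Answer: 40950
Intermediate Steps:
m(b) = 4 + b
(219 - 336)*(-371 + m(17)) = (219 - 336)*(-371 + (4 + 17)) = -117*(-371 + 21) = -117*(-350) = 40950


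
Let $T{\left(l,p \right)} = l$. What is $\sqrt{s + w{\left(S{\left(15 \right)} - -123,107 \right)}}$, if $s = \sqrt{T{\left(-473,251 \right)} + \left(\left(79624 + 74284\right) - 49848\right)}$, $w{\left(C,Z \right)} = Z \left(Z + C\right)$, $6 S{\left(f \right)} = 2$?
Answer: $\frac{\sqrt{221811 + 9 \sqrt{103587}}}{3} \approx 158.01$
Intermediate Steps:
$S{\left(f \right)} = \frac{1}{3}$ ($S{\left(f \right)} = \frac{1}{6} \cdot 2 = \frac{1}{3}$)
$w{\left(C,Z \right)} = Z \left(C + Z\right)$
$s = \sqrt{103587}$ ($s = \sqrt{-473 + \left(\left(79624 + 74284\right) - 49848\right)} = \sqrt{-473 + \left(153908 - 49848\right)} = \sqrt{-473 + 104060} = \sqrt{103587} \approx 321.85$)
$\sqrt{s + w{\left(S{\left(15 \right)} - -123,107 \right)}} = \sqrt{\sqrt{103587} + 107 \left(\left(\frac{1}{3} - -123\right) + 107\right)} = \sqrt{\sqrt{103587} + 107 \left(\left(\frac{1}{3} + 123\right) + 107\right)} = \sqrt{\sqrt{103587} + 107 \left(\frac{370}{3} + 107\right)} = \sqrt{\sqrt{103587} + 107 \cdot \frac{691}{3}} = \sqrt{\sqrt{103587} + \frac{73937}{3}} = \sqrt{\frac{73937}{3} + \sqrt{103587}}$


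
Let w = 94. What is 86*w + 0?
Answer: 8084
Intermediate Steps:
86*w + 0 = 86*94 + 0 = 8084 + 0 = 8084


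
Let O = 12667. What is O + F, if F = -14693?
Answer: -2026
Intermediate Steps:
O + F = 12667 - 14693 = -2026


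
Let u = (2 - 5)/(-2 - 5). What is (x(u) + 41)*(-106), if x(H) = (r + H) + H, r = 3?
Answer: -33284/7 ≈ -4754.9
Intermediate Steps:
u = 3/7 (u = -3/(-7) = -3*(-⅐) = 3/7 ≈ 0.42857)
x(H) = 3 + 2*H (x(H) = (3 + H) + H = 3 + 2*H)
(x(u) + 41)*(-106) = ((3 + 2*(3/7)) + 41)*(-106) = ((3 + 6/7) + 41)*(-106) = (27/7 + 41)*(-106) = (314/7)*(-106) = -33284/7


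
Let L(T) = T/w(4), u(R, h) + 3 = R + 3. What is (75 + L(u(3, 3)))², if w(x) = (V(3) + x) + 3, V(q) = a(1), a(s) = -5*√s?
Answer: 23409/4 ≈ 5852.3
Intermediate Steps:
V(q) = -5 (V(q) = -5*√1 = -5*1 = -5)
w(x) = -2 + x (w(x) = (-5 + x) + 3 = -2 + x)
u(R, h) = R (u(R, h) = -3 + (R + 3) = -3 + (3 + R) = R)
L(T) = T/2 (L(T) = T/(-2 + 4) = T/2)
(75 + L(u(3, 3)))² = (75 + (½)*3)² = (75 + 3/2)² = (153/2)² = 23409/4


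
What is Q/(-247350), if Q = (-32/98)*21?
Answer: 8/288575 ≈ 2.7722e-5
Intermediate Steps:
Q = -48/7 (Q = ((1/98)*(-32))*21 = -16/49*21 = -48/7 ≈ -6.8571)
Q/(-247350) = -48/7/(-247350) = -48/7*(-1/247350) = 8/288575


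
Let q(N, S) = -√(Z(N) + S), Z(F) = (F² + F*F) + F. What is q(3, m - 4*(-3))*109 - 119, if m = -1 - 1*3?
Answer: -119 - 109*√29 ≈ -705.98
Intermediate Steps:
Z(F) = F + 2*F² (Z(F) = (F² + F²) + F = 2*F² + F = F + 2*F²)
m = -4 (m = -1 - 3 = -4)
q(N, S) = -√(S + N*(1 + 2*N)) (q(N, S) = -√(N*(1 + 2*N) + S) = -√(S + N*(1 + 2*N)))
q(3, m - 4*(-3))*109 - 119 = -√((-4 - 4*(-3)) + 3*(1 + 2*3))*109 - 119 = -√((-4 + 12) + 3*(1 + 6))*109 - 119 = -√(8 + 3*7)*109 - 119 = -√(8 + 21)*109 - 119 = -√29*109 - 119 = -109*√29 - 119 = -119 - 109*√29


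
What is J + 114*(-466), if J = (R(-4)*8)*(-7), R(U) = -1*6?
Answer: -52788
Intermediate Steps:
R(U) = -6
J = 336 (J = -6*8*(-7) = -48*(-7) = 336)
J + 114*(-466) = 336 + 114*(-466) = 336 - 53124 = -52788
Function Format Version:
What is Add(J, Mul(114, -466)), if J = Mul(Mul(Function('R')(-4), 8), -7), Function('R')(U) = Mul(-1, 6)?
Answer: -52788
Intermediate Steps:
Function('R')(U) = -6
J = 336 (J = Mul(Mul(-6, 8), -7) = Mul(-48, -7) = 336)
Add(J, Mul(114, -466)) = Add(336, Mul(114, -466)) = Add(336, -53124) = -52788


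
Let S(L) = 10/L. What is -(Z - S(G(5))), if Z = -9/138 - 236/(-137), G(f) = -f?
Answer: -23049/6302 ≈ -3.6574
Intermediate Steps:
Z = 10445/6302 (Z = -9*1/138 - 236*(-1/137) = -3/46 + 236/137 = 10445/6302 ≈ 1.6574)
-(Z - S(G(5))) = -(10445/6302 - 10/((-1*5))) = -(10445/6302 - 10/(-5)) = -(10445/6302 - 10*(-1)/5) = -(10445/6302 - 1*(-2)) = -(10445/6302 + 2) = -1*23049/6302 = -23049/6302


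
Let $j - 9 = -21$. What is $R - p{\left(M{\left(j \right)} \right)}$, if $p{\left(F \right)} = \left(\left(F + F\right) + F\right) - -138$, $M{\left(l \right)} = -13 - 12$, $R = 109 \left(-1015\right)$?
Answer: $-110698$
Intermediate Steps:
$j = -12$ ($j = 9 - 21 = -12$)
$R = -110635$
$M{\left(l \right)} = -25$
$p{\left(F \right)} = 138 + 3 F$ ($p{\left(F \right)} = \left(2 F + F\right) + 138 = 3 F + 138 = 138 + 3 F$)
$R - p{\left(M{\left(j \right)} \right)} = -110635 - \left(138 + 3 \left(-25\right)\right) = -110635 - \left(138 - 75\right) = -110635 - 63 = -110698$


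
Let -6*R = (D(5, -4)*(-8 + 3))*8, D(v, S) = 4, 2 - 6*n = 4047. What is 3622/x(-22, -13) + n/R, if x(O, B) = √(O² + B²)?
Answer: -809/32 + 3622*√653/653 ≈ 116.46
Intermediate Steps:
n = -4045/6 (n = ⅓ - ⅙*4047 = ⅓ - 1349/2 = -4045/6 ≈ -674.17)
x(O, B) = √(B² + O²)
R = 80/3 (R = -4*(-8 + 3)*8/6 = -4*(-5)*8/6 = -(-10)*8/3 = -⅙*(-160) = 80/3 ≈ 26.667)
3622/x(-22, -13) + n/R = 3622/(√((-13)² + (-22)²)) - 4045/(6*80/3) = 3622/(√(169 + 484)) - 4045/6*3/80 = 3622/(√653) - 809/32 = 3622*(√653/653) - 809/32 = 3622*√653/653 - 809/32 = -809/32 + 3622*√653/653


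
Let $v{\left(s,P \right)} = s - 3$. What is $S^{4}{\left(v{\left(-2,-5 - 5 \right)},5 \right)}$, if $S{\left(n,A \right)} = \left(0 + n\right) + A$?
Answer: $0$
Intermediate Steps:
$v{\left(s,P \right)} = -3 + s$
$S{\left(n,A \right)} = A + n$ ($S{\left(n,A \right)} = n + A = A + n$)
$S^{4}{\left(v{\left(-2,-5 - 5 \right)},5 \right)} = \left(5 - 5\right)^{4} = 0^{4} = 0$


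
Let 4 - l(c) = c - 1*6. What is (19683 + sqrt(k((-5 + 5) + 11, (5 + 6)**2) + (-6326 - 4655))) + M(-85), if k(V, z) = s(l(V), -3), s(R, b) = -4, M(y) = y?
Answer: 19598 + 13*I*sqrt(65) ≈ 19598.0 + 104.81*I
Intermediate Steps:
l(c) = 10 - c (l(c) = 4 - (c - 1*6) = 4 - (c - 6) = 4 - (-6 + c) = 4 + (6 - c) = 10 - c)
k(V, z) = -4
(19683 + sqrt(k((-5 + 5) + 11, (5 + 6)**2) + (-6326 - 4655))) + M(-85) = (19683 + sqrt(-4 + (-6326 - 4655))) - 85 = (19683 + sqrt(-4 - 10981)) - 85 = (19683 + sqrt(-10985)) - 85 = (19683 + 13*I*sqrt(65)) - 85 = 19598 + 13*I*sqrt(65)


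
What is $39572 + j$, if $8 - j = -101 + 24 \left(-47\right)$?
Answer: $40809$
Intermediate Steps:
$j = 1237$ ($j = 8 - \left(-101 + 24 \left(-47\right)\right) = 8 - \left(-101 - 1128\right) = 8 - -1229 = 8 + 1229 = 1237$)
$39572 + j = 39572 + 1237 = 40809$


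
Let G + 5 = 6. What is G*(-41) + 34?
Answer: -7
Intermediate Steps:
G = 1 (G = -5 + 6 = 1)
G*(-41) + 34 = 1*(-41) + 34 = -41 + 34 = -7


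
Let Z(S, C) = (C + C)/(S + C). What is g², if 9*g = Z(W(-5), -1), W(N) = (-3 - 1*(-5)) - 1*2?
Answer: 4/81 ≈ 0.049383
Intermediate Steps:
W(N) = 0 (W(N) = (-3 + 5) - 2 = 2 - 2 = 0)
Z(S, C) = 2*C/(C + S) (Z(S, C) = (2*C)/(C + S) = 2*C/(C + S))
g = 2/9 (g = (2*(-1)/(-1 + 0))/9 = (2*(-1)/(-1))/9 = (2*(-1)*(-1))/9 = (⅑)*2 = 2/9 ≈ 0.22222)
g² = (2/9)² = 4/81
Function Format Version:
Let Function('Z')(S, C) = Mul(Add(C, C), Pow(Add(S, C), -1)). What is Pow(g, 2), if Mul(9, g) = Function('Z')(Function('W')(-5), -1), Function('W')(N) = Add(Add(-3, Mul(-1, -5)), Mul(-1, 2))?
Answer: Rational(4, 81) ≈ 0.049383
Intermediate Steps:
Function('W')(N) = 0 (Function('W')(N) = Add(Add(-3, 5), -2) = Add(2, -2) = 0)
Function('Z')(S, C) = Mul(2, C, Pow(Add(C, S), -1)) (Function('Z')(S, C) = Mul(Mul(2, C), Pow(Add(C, S), -1)) = Mul(2, C, Pow(Add(C, S), -1)))
g = Rational(2, 9) (g = Mul(Rational(1, 9), Mul(2, -1, Pow(Add(-1, 0), -1))) = Mul(Rational(1, 9), Mul(2, -1, Pow(-1, -1))) = Mul(Rational(1, 9), Mul(2, -1, -1)) = Mul(Rational(1, 9), 2) = Rational(2, 9) ≈ 0.22222)
Pow(g, 2) = Pow(Rational(2, 9), 2) = Rational(4, 81)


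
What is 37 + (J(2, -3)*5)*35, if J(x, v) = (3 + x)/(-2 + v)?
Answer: -138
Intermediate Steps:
J(x, v) = (3 + x)/(-2 + v)
37 + (J(2, -3)*5)*35 = 37 + (((3 + 2)/(-2 - 3))*5)*35 = 37 + ((5/(-5))*5)*35 = 37 + (-⅕*5*5)*35 = 37 - 1*5*35 = 37 - 5*35 = 37 - 175 = -138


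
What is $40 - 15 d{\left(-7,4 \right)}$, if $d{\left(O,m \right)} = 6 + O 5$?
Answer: $475$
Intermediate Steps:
$d{\left(O,m \right)} = 6 + 5 O$
$40 - 15 d{\left(-7,4 \right)} = 40 - 15 \left(6 + 5 \left(-7\right)\right) = 40 - 15 \left(6 - 35\right) = 40 - -435 = 40 + 435 = 475$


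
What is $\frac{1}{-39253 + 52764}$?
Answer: $\frac{1}{13511} \approx 7.4014 \cdot 10^{-5}$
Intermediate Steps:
$\frac{1}{-39253 + 52764} = \frac{1}{13511}$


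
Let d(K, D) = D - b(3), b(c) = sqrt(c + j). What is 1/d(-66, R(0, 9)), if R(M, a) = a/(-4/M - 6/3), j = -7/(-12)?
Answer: -2*sqrt(129)/43 ≈ -0.52827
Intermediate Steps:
j = 7/12 (j = -7*(-1/12) = 7/12 ≈ 0.58333)
b(c) = sqrt(7/12 + c) (b(c) = sqrt(c + 7/12) = sqrt(7/12 + c))
R(M, a) = a/(-2 - 4/M) (R(M, a) = a/(-4/M - 6*1/3) = a/(-4/M - 2) = a/(-2 - 4/M))
d(K, D) = D - sqrt(129)/6 (d(K, D) = D - sqrt(21 + 36*3)/6 = D - sqrt(21 + 108)/6 = D - sqrt(129)/6)
1/d(-66, R(0, 9)) = 1/(-1*0*9/(4 + 2*0) - sqrt(129)/6) = 1/(-1*0*9/(4 + 0) - sqrt(129)/6) = 1/(-1*0*9/4 - sqrt(129)/6) = 1/(-1*0*9*1/4 - sqrt(129)/6) = 1/(0 - sqrt(129)/6) = 1/(-sqrt(129)/6) = -2*sqrt(129)/43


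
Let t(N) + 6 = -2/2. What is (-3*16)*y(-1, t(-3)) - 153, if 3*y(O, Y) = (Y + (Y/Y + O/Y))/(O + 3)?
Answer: -743/7 ≈ -106.14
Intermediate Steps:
t(N) = -7 (t(N) = -6 - 2/2 = -6 - 2*½ = -6 - 1 = -7)
y(O, Y) = (1 + Y + O/Y)/(3*(3 + O)) (y(O, Y) = ((Y + (Y/Y + O/Y))/(O + 3))/3 = ((Y + (1 + O/Y))/(3 + O))/3 = ((1 + Y + O/Y)/(3 + O))/3 = (1 + Y + O/Y)/(3*(3 + O)))
(-3*16)*y(-1, t(-3)) - 153 = (-3*16)*((⅓)*(-1 - 7 + (-7)²)/(-7*(3 - 1))) - 153 = -16*(-1)*(-1 - 7 + 49)/(7*2) - 153 = -16*(-1)*41/(7*2) - 153 = -48*(-41/42) - 153 = 328/7 - 153 = -743/7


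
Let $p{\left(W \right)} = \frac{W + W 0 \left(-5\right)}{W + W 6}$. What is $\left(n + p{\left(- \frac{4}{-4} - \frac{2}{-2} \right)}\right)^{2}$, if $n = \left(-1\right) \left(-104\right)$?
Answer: $\frac{531441}{49} \approx 10846.0$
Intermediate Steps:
$p{\left(W \right)} = \frac{1}{7}$ ($p{\left(W \right)} = \frac{W + 0 \left(-5\right)}{W + 6 W} = \frac{W + 0}{7 W} = W \frac{1}{7 W} = \frac{1}{7}$)
$n = 104$
$\left(n + p{\left(- \frac{4}{-4} - \frac{2}{-2} \right)}\right)^{2} = \left(104 + \frac{1}{7}\right)^{2} = \left(\frac{729}{7}\right)^{2} = \frac{531441}{49}$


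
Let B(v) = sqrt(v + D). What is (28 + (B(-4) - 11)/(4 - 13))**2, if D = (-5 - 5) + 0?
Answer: (263 - I*sqrt(14))**2/81 ≈ 853.77 - 24.298*I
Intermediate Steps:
D = -10 (D = -10 + 0 = -10)
B(v) = sqrt(-10 + v) (B(v) = sqrt(v - 10) = sqrt(-10 + v))
(28 + (B(-4) - 11)/(4 - 13))**2 = (28 + (sqrt(-10 - 4) - 11)/(4 - 13))**2 = (28 + (sqrt(-14) - 11)/(-9))**2 = (28 + (I*sqrt(14) - 11)*(-1/9))**2 = (28 + (-11 + I*sqrt(14))*(-1/9))**2 = (28 + (11/9 - I*sqrt(14)/9))**2 = (263/9 - I*sqrt(14)/9)**2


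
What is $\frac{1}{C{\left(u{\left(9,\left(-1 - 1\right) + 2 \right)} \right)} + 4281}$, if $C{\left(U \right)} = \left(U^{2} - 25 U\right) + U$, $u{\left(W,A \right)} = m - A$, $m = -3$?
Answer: $\frac{1}{4362} \approx 0.00022925$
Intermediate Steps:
$u{\left(W,A \right)} = -3 - A$
$C{\left(U \right)} = U^{2} - 24 U$
$\frac{1}{C{\left(u{\left(9,\left(-1 - 1\right) + 2 \right)} \right)} + 4281} = \frac{1}{\left(-3 - \left(\left(-1 - 1\right) + 2\right)\right) \left(-24 - 3\right) + 4281} = \frac{1}{\left(-3 - \left(-2 + 2\right)\right) \left(-24 - 3\right) + 4281} = \frac{1}{\left(-3 - 0\right) \left(-24 - 3\right) + 4281} = \frac{1}{\left(-3 + 0\right) \left(-24 + \left(-3 + 0\right)\right) + 4281} = \frac{1}{- 3 \left(-24 - 3\right) + 4281} = \frac{1}{\left(-3\right) \left(-27\right) + 4281} = \frac{1}{81 + 4281} = \frac{1}{4362}$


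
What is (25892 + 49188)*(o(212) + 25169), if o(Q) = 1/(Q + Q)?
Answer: 100153500945/53 ≈ 1.8897e+9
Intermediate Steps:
o(Q) = 1/(2*Q)
(25892 + 49188)*(o(212) + 25169) = (25892 + 49188)*((1/2)/212 + 25169) = 75080*((1/2)*(1/212) + 25169) = 75080*(1/424 + 25169) = 75080*(10671657/424) = 100153500945/53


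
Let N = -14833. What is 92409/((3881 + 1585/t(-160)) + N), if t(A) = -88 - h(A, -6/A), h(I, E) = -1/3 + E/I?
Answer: -311084825919/36929578232 ≈ -8.4237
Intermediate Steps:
h(I, E) = -1/3 + E/I (h(I, E) = -1*1/3 + E/I = -1/3 + E/I)
t(A) = -88 - (-6/A - A/3)/A
92409/((3881 + 1585/t(-160)) + N) = 92409/((3881 + 1585/(-263/3 + 6/(-160)**2)) - 14833) = 92409/((3881 + 1585/(-263/3 + 6*(1/25600))) - 14833) = 92409/((3881 + 1585/(-263/3 + 3/12800)) - 14833) = 92409/((3881 + 1585/(-3366391/38400)) - 14833) = 92409/((3881 + 1585*(-38400/3366391)) - 14833) = 92409/((3881 - 60864000/3366391) - 14833) = 92409/(13004099471/3366391 - 14833) = 92409/(-36929578232/3366391) = 92409*(-3366391/36929578232) = -311084825919/36929578232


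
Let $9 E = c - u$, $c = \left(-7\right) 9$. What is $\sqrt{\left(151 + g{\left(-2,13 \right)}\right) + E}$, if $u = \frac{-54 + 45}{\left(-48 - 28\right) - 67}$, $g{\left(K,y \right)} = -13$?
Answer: $\frac{2 \sqrt{669669}}{143} \approx 11.445$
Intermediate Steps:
$c = -63$
$u = \frac{9}{143}$ ($u = - \frac{9}{-76 - 67} = - \frac{9}{-143} = \left(-9\right) \left(- \frac{1}{143}\right) = \frac{9}{143} \approx 0.062937$)
$E = - \frac{1002}{143}$ ($E = \frac{-63 - \frac{9}{143}}{9} = \frac{1}{9} \left(- \frac{9018}{143}\right) = - \frac{1002}{143} \approx -7.007$)
$\sqrt{\left(151 + g{\left(-2,13 \right)}\right) + E} = \sqrt{\left(151 - 13\right) - \frac{1002}{143}} = \sqrt{138 - \frac{1002}{143}} = \sqrt{\frac{18732}{143}} = \frac{2 \sqrt{669669}}{143}$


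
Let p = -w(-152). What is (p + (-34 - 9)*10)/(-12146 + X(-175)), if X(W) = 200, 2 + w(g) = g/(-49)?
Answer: 10562/292677 ≈ 0.036088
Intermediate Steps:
w(g) = -2 - g/49 (w(g) = -2 + g/(-49) = -2 + g*(-1/49) = -2 - g/49)
p = -54/49 (p = -(-2 - 1/49*(-152)) = -(-2 + 152/49) = -1*54/49 = -54/49 ≈ -1.1020)
(p + (-34 - 9)*10)/(-12146 + X(-175)) = (-54/49 + (-34 - 9)*10)/(-12146 + 200) = (-54/49 - 43*10)/(-11946) = (-54/49 - 430)*(-1/11946) = -21124/49*(-1/11946) = 10562/292677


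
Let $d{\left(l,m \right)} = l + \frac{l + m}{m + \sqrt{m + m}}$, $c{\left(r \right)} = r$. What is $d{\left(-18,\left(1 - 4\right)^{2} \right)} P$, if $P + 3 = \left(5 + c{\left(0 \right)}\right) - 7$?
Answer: $\frac{675}{7} - \frac{15 \sqrt{2}}{7} \approx 93.398$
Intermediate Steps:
$d{\left(l,m \right)} = l + \frac{l + m}{m + \sqrt{2} \sqrt{m}}$ ($d{\left(l,m \right)} = l + \frac{l + m}{m + \sqrt{2 m}} = l + \frac{l + m}{m + \sqrt{2} \sqrt{m}}$)
$P = -5$ ($P = -3 + \left(\left(5 + 0\right) - 7\right) = -3 + \left(5 - 7\right) = -3 - 2 = -5$)
$d{\left(-18,\left(1 - 4\right)^{2} \right)} P = \frac{-18 + \left(1 - 4\right)^{2} - 18 \left(1 - 4\right)^{2} - 18 \sqrt{2} \sqrt{\left(1 - 4\right)^{2}}}{\left(1 - 4\right)^{2} + \sqrt{2} \sqrt{\left(1 - 4\right)^{2}}} \left(-5\right) = \frac{-18 + \left(-3\right)^{2} - 18 \left(-3\right)^{2} - 18 \sqrt{2} \sqrt{\left(-3\right)^{2}}}{\left(-3\right)^{2} + \sqrt{2} \sqrt{\left(-3\right)^{2}}} \left(-5\right) = \frac{-18 + 9 - 162 - 18 \sqrt{2} \sqrt{9}}{9 + \sqrt{2} \sqrt{9}} \left(-5\right) = \frac{-18 + 9 - 162 - 18 \sqrt{2} \cdot 3}{9 + \sqrt{2} \cdot 3} \left(-5\right) = \frac{-18 + 9 - 162 - 54 \sqrt{2}}{9 + 3 \sqrt{2}} \left(-5\right) = \frac{-171 - 54 \sqrt{2}}{9 + 3 \sqrt{2}} \left(-5\right) = - \frac{5 \left(-171 - 54 \sqrt{2}\right)}{9 + 3 \sqrt{2}}$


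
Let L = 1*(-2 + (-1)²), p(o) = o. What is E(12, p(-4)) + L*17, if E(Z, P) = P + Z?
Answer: -9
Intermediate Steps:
L = -1 (L = 1*(-2 + 1) = 1*(-1) = -1)
E(12, p(-4)) + L*17 = (-4 + 12) - 1*17 = 8 - 17 = -9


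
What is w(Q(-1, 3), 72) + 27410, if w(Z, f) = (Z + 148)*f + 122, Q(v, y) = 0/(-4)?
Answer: 38188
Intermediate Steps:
Q(v, y) = 0 (Q(v, y) = 0*(-¼) = 0)
w(Z, f) = 122 + f*(148 + Z) (w(Z, f) = (148 + Z)*f + 122 = f*(148 + Z) + 122 = 122 + f*(148 + Z))
w(Q(-1, 3), 72) + 27410 = (122 + 148*72 + 0*72) + 27410 = (122 + 10656 + 0) + 27410 = 10778 + 27410 = 38188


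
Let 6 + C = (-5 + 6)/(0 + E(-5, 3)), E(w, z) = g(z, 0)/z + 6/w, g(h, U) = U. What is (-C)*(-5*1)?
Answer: -205/6 ≈ -34.167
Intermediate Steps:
E(w, z) = 6/w (E(w, z) = 0/z + 6/w = 0 + 6/w = 6/w)
C = -41/6 (C = -6 + (-5 + 6)/(0 + 6/(-5)) = -6 + 1/(0 + 6*(-⅕)) = -6 + 1/(0 - 6/5) = -6 + 1/(-6/5) = -6 + 1*(-⅚) = -6 - ⅚ = -41/6 ≈ -6.8333)
(-C)*(-5*1) = (-1*(-41/6))*(-5*1) = (41/6)*(-5) = -205/6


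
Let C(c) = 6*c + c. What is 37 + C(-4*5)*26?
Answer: -3603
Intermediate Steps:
C(c) = 7*c
37 + C(-4*5)*26 = 37 + (7*(-4*5))*26 = 37 + (7*(-20))*26 = 37 - 140*26 = 37 - 3640 = -3603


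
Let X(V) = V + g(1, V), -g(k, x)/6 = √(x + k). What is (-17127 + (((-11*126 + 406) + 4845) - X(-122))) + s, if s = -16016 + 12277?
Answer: -16879 + 66*I ≈ -16879.0 + 66.0*I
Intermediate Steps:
g(k, x) = -6*√(k + x) (g(k, x) = -6*√(x + k) = -6*√(k + x))
s = -3739
X(V) = V - 6*√(1 + V)
(-17127 + (((-11*126 + 406) + 4845) - X(-122))) + s = (-17127 + (((-11*126 + 406) + 4845) - (-122 - 6*√(1 - 122)))) - 3739 = (-17127 + (((-1386 + 406) + 4845) - (-122 - 66*I))) - 3739 = (-17127 + ((-980 + 4845) - (-122 - 66*I))) - 3739 = (-17127 + (3865 - (-122 - 66*I))) - 3739 = (-17127 + (3865 + (122 + 66*I))) - 3739 = (-17127 + (3987 + 66*I)) - 3739 = (-13140 + 66*I) - 3739 = -16879 + 66*I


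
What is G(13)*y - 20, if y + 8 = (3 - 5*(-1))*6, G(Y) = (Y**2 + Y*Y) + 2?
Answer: 13580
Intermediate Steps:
G(Y) = 2 + 2*Y**2 (G(Y) = (Y**2 + Y**2) + 2 = 2*Y**2 + 2 = 2 + 2*Y**2)
y = 40 (y = -8 + (3 - 5*(-1))*6 = -8 + (3 + 5)*6 = -8 + 8*6 = -8 + 48 = 40)
G(13)*y - 20 = (2 + 2*13**2)*40 - 20 = (2 + 2*169)*40 - 20 = (2 + 338)*40 - 20 = 340*40 - 20 = 13600 - 20 = 13580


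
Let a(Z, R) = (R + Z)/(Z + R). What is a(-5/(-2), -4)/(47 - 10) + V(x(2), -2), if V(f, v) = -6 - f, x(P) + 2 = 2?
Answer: -221/37 ≈ -5.9730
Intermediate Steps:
x(P) = 0 (x(P) = -2 + 2 = 0)
a(Z, R) = 1 (a(Z, R) = (R + Z)/(R + Z) = 1)
a(-5/(-2), -4)/(47 - 10) + V(x(2), -2) = 1/(47 - 10) + (-6 - 1*0) = 1/37 + (-6 + 0) = (1/37)*1 - 6 = 1/37 - 6 = -221/37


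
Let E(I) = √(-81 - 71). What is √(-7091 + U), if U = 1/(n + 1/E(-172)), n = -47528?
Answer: √((-7091 + 674042098*I*√38)/(1 - 95056*I*√38)) ≈ 0.e-13 + 84.208*I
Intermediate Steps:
E(I) = 2*I*√38 (E(I) = √(-152) = 2*I*√38)
U = 1/(-47528 - I*√38/76) (U = 1/(-47528 + 1/(2*I*√38)) = 1/(-47528 - I*√38/76) ≈ -2.104e-5 + 4.0e-11*I)
√(-7091 + U) = √(-7091 - 2*√38/(I + 95056*√38))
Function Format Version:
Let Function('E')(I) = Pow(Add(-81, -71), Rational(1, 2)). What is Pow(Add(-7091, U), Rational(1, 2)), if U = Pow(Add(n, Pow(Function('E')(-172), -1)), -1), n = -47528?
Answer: Pow(Mul(Pow(Add(1, Mul(-95056, I, Pow(38, Rational(1, 2)))), -1), Add(-7091, Mul(674042098, I, Pow(38, Rational(1, 2))))), Rational(1, 2)) ≈ Add(0.e-13, Mul(84.208, I))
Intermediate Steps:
Function('E')(I) = Mul(2, I, Pow(38, Rational(1, 2))) (Function('E')(I) = Pow(-152, Rational(1, 2)) = Mul(2, I, Pow(38, Rational(1, 2))))
U = Pow(Add(-47528, Mul(Rational(-1, 76), I, Pow(38, Rational(1, 2)))), -1) (U = Pow(Add(-47528, Pow(Mul(2, I, Pow(38, Rational(1, 2))), -1)), -1) = Pow(Add(-47528, Mul(Rational(-1, 76), I, Pow(38, Rational(1, 2)))), -1) ≈ Add(-2.1040e-5, Mul(4.e-11, I)))
Pow(Add(-7091, U), Rational(1, 2)) = Pow(Add(-7091, Mul(-2, Pow(38, Rational(1, 2)), Pow(Add(I, Mul(95056, Pow(38, Rational(1, 2)))), -1))), Rational(1, 2))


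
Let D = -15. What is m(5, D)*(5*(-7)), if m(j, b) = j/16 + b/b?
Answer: -735/16 ≈ -45.938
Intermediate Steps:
m(j, b) = 1 + j/16 (m(j, b) = j*(1/16) + 1 = j/16 + 1 = 1 + j/16)
m(5, D)*(5*(-7)) = (1 + (1/16)*5)*(5*(-7)) = (1 + 5/16)*(-35) = (21/16)*(-35) = -735/16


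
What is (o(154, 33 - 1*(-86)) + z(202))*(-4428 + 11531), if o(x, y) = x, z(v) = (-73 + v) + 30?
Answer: 2223239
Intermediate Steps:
z(v) = -43 + v
(o(154, 33 - 1*(-86)) + z(202))*(-4428 + 11531) = (154 + (-43 + 202))*(-4428 + 11531) = (154 + 159)*7103 = 313*7103 = 2223239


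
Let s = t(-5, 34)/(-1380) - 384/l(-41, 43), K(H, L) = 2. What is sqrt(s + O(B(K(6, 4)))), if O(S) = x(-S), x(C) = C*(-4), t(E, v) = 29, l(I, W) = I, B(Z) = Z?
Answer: sqrt(13881492795)/28290 ≈ 4.1647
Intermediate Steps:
x(C) = -4*C
O(S) = 4*S (O(S) = -(-4)*S = 4*S)
s = 528731/56580 (s = 29/(-1380) - 384/(-41) = 29*(-1/1380) - 384*(-1/41) = -29/1380 + 384/41 = 528731/56580 ≈ 9.3448)
sqrt(s + O(B(K(6, 4)))) = sqrt(528731/56580 + 4*2) = sqrt(528731/56580 + 8) = sqrt(981371/56580) = sqrt(13881492795)/28290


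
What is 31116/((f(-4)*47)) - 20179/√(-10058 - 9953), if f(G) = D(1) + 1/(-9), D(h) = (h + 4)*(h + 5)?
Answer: 280044/12643 + 20179*I*√20011/20011 ≈ 22.15 + 142.65*I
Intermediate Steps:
D(h) = (4 + h)*(5 + h)
f(G) = 269/9 (f(G) = (20 + 1² + 9*1) + 1/(-9) = (20 + 1 + 9) - ⅑ = 30 - ⅑ = 269/9)
31116/((f(-4)*47)) - 20179/√(-10058 - 9953) = 31116/(((269/9)*47)) - 20179/√(-10058 - 9953) = 31116/(12643/9) - 20179*(-I*√20011/20011) = 31116*(9/12643) - 20179*(-I*√20011/20011) = 280044/12643 - (-20179)*I*√20011/20011 = 280044/12643 + 20179*I*√20011/20011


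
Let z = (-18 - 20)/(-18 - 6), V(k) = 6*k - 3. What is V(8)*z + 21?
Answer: 369/4 ≈ 92.250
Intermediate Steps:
V(k) = -3 + 6*k
z = 19/12 (z = -38/(-24) = -38*(-1/24) = 19/12 ≈ 1.5833)
V(8)*z + 21 = (-3 + 6*8)*(19/12) + 21 = (-3 + 48)*(19/12) + 21 = 45*(19/12) + 21 = 285/4 + 21 = 369/4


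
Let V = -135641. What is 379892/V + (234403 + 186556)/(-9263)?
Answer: -1027427785/21295637 ≈ -48.246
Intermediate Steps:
379892/V + (234403 + 186556)/(-9263) = 379892/(-135641) + (234403 + 186556)/(-9263) = 379892*(-1/135641) + 420959*(-1/9263) = -379892/135641 - 420959/9263 = -1027427785/21295637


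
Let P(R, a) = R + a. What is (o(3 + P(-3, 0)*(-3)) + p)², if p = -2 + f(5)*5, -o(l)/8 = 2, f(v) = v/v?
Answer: 169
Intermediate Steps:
f(v) = 1
o(l) = -16 (o(l) = -8*2 = -16)
p = 3 (p = -2 + 1*5 = -2 + 5 = 3)
(o(3 + P(-3, 0)*(-3)) + p)² = (-16 + 3)² = (-13)² = 169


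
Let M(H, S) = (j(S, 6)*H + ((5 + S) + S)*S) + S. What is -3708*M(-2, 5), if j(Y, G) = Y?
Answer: -259560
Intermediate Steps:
M(H, S) = S + H*S + S*(5 + 2*S) (M(H, S) = (S*H + ((5 + S) + S)*S) + S = (H*S + (5 + 2*S)*S) + S = (H*S + S*(5 + 2*S)) + S = S + H*S + S*(5 + 2*S))
-3708*M(-2, 5) = -18540*(6 - 2 + 2*5) = -18540*(6 - 2 + 10) = -18540*14 = -3708*70 = -259560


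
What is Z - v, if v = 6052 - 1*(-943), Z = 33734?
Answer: 26739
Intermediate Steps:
v = 6995 (v = 6052 + 943 = 6995)
Z - v = 33734 - 1*6995 = 33734 - 6995 = 26739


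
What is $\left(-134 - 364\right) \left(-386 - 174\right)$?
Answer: $278880$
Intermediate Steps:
$\left(-134 - 364\right) \left(-386 - 174\right) = \left(-498\right) \left(-560\right) = 278880$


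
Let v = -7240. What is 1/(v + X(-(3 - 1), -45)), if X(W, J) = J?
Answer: -1/7285 ≈ -0.00013727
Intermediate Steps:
1/(v + X(-(3 - 1), -45)) = 1/(-7240 - 45) = 1/(-7285) = -1/7285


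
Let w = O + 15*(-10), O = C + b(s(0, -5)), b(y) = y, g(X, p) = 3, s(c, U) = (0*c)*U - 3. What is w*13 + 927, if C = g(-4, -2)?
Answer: -1023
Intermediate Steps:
s(c, U) = -3 (s(c, U) = 0*U - 3 = 0 - 3 = -3)
C = 3
O = 0 (O = 3 - 3 = 0)
w = -150 (w = 0 + 15*(-10) = 0 - 150 = -150)
w*13 + 927 = -150*13 + 927 = -1950 + 927 = -1023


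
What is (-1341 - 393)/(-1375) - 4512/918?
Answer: -768698/210375 ≈ -3.6539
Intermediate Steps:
(-1341 - 393)/(-1375) - 4512/918 = -1734*(-1/1375) - 4512*1/918 = 1734/1375 - 752/153 = -768698/210375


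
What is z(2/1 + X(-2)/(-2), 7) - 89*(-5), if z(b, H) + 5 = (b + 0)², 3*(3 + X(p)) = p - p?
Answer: 1809/4 ≈ 452.25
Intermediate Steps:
X(p) = -3 (X(p) = -3 + (p - p)/3 = -3 + (⅓)*0 = -3 + 0 = -3)
z(b, H) = -5 + b² (z(b, H) = -5 + (b + 0)² = -5 + b²)
z(2/1 + X(-2)/(-2), 7) - 89*(-5) = (-5 + (2/1 - 3/(-2))²) - 89*(-5) = (-5 + (2*1 - 3*(-½))²) + 445 = (-5 + (2 + 3/2)²) + 445 = (-5 + (7/2)²) + 445 = (-5 + 49/4) + 445 = 29/4 + 445 = 1809/4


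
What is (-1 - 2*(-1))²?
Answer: 1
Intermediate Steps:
(-1 - 2*(-1))² = (-1 + 2)² = 1² = 1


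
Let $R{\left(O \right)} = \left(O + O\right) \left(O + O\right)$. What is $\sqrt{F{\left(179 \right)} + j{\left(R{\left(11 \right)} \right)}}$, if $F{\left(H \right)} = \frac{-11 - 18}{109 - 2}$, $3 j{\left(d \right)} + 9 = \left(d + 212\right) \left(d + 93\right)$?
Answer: $\frac{\sqrt{1532571486}}{107} \approx 365.87$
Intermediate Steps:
$R{\left(O \right)} = 4 O^{2}$ ($R{\left(O \right)} = 2 O 2 O = 4 O^{2}$)
$j{\left(d \right)} = -3 + \frac{\left(93 + d\right) \left(212 + d\right)}{3}$ ($j{\left(d \right)} = -3 + \frac{\left(d + 212\right) \left(d + 93\right)}{3} = -3 + \frac{\left(212 + d\right) \left(93 + d\right)}{3} = -3 + \frac{\left(93 + d\right) \left(212 + d\right)}{3}$)
$F{\left(H \right)} = - \frac{29}{107}$
$\sqrt{F{\left(179 \right)} + j{\left(R{\left(11 \right)} \right)}} = \sqrt{- \frac{29}{107} + \left(6569 + \frac{\left(4 \cdot 11^{2}\right)^{2}}{3} + \frac{305 \cdot 4 \cdot 11^{2}}{3}\right)} = \sqrt{- \frac{29}{107} + \left(6569 + \frac{\left(4 \cdot 121\right)^{2}}{3} + \frac{305 \cdot 4 \cdot 121}{3}\right)} = \sqrt{- \frac{29}{107} + \left(6569 + \frac{484^{2}}{3} + \frac{305}{3} \cdot 484\right)} = \sqrt{- \frac{29}{107} + \left(6569 + \frac{1}{3} \cdot 234256 + \frac{147620}{3}\right)} = \sqrt{- \frac{29}{107} + \left(6569 + \frac{234256}{3} + \frac{147620}{3}\right)} = \sqrt{- \frac{29}{107} + 133861} = \sqrt{\frac{14323098}{107}} = \frac{\sqrt{1532571486}}{107}$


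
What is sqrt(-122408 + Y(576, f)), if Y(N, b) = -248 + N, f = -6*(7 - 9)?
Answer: 4*I*sqrt(7630) ≈ 349.4*I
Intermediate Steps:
f = 12 (f = -6*(-2) = 12)
sqrt(-122408 + Y(576, f)) = sqrt(-122408 + (-248 + 576)) = sqrt(-122408 + 328) = sqrt(-122080) = 4*I*sqrt(7630)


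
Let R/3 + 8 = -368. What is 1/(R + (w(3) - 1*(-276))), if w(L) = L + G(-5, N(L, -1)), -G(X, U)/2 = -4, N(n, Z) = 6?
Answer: -1/841 ≈ -0.0011891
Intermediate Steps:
R = -1128 (R = -24 + 3*(-368) = -24 - 1104 = -1128)
G(X, U) = 8 (G(X, U) = -2*(-4) = 8)
w(L) = 8 + L (w(L) = L + 8 = 8 + L)
1/(R + (w(3) - 1*(-276))) = 1/(-1128 + ((8 + 3) - 1*(-276))) = 1/(-1128 + (11 + 276)) = 1/(-1128 + 287) = 1/(-841) = -1/841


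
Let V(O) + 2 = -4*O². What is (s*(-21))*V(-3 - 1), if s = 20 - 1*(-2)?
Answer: 30492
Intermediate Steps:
V(O) = -2 - 4*O²
s = 22 (s = 20 + 2 = 22)
(s*(-21))*V(-3 - 1) = (22*(-21))*(-2 - 4*(-3 - 1)²) = -462*(-2 - 4*(-4)²) = -462*(-2 - 4*16) = -462*(-2 - 64) = -462*(-66) = 30492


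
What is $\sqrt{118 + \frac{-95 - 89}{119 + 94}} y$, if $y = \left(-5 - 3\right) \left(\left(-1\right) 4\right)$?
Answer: $\frac{160 \sqrt{212574}}{213} \approx 346.33$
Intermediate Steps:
$y = 32$ ($y = \left(-8\right) \left(-4\right) = 32$)
$\sqrt{118 + \frac{-95 - 89}{119 + 94}} y = \sqrt{118 + \frac{-95 - 89}{119 + 94}} \cdot 32 = \sqrt{118 - \frac{184}{213}} \cdot 32 = \sqrt{\frac{24950}{213}} \cdot 32 = \frac{5 \sqrt{212574}}{213} \cdot 32 = \frac{160 \sqrt{212574}}{213}$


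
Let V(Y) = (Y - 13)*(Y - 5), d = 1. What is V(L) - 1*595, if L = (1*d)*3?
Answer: -575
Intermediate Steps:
L = 3 (L = (1*1)*3 = 1*3 = 3)
V(Y) = (-13 + Y)*(-5 + Y)
V(L) - 1*595 = (65 + 3**2 - 18*3) - 1*595 = (65 + 9 - 54) - 595 = 20 - 595 = -575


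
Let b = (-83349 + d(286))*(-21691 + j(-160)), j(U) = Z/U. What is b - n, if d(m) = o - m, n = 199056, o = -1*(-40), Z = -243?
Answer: 58013860131/32 ≈ 1.8129e+9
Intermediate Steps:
o = 40
j(U) = -243/U
d(m) = 40 - m
b = 58020229923/32 (b = (-83349 + (40 - 1*286))*(-21691 - 243/(-160)) = (-83349 + (40 - 286))*(-21691 - 243*(-1/160)) = (-83349 - 246)*(-21691 + 243/160) = -83595*(-3470317/160) = 58020229923/32 ≈ 1.8131e+9)
b - n = 58020229923/32 - 1*199056 = 58020229923/32 - 199056 = 58013860131/32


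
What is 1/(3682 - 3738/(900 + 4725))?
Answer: 1875/6902504 ≈ 0.00027164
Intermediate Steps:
1/(3682 - 3738/(900 + 4725)) = 1/(3682 - 3738/5625) = 1/(3682 - 3738*1/5625) = 1/(3682 - 1246/1875) = 1/(6902504/1875) = 1875/6902504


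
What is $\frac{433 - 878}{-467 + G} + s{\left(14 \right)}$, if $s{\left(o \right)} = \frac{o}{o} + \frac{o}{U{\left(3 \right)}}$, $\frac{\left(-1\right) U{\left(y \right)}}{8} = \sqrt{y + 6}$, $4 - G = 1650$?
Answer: $\frac{15905}{25356} \approx 0.62727$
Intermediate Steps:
$G = -1646$ ($G = 4 - 1650 = -1646$)
$U{\left(y \right)} = - 8 \sqrt{6 + y}$ ($U{\left(y \right)} = - 8 \sqrt{y + 6} = - 8 \sqrt{6 + y}$)
$s{\left(o \right)} = 1 - \frac{o}{24}$ ($s{\left(o \right)} = \frac{o}{o} + \frac{o}{\left(-8\right) \sqrt{6 + 3}} = 1 + \frac{o}{\left(-8\right) \sqrt{9}} = 1 + \frac{o}{\left(-8\right) 3} = 1 + \frac{o}{-24} = 1 + o \left(- \frac{1}{24}\right) = 1 - \frac{o}{24}$)
$\frac{433 - 878}{-467 + G} + s{\left(14 \right)} = \frac{433 - 878}{-467 - 1646} + \left(1 - \frac{7}{12}\right) = - \frac{445}{-2113} + \left(1 - \frac{7}{12}\right) = \left(-445\right) \left(- \frac{1}{2113}\right) + \frac{5}{12} = \frac{445}{2113} + \frac{5}{12} = \frac{15905}{25356}$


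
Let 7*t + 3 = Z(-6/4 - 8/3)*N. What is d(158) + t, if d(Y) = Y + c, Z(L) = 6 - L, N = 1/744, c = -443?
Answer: -8919011/31248 ≈ -285.43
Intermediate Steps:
N = 1/744 ≈ 0.0013441
d(Y) = -443 + Y (d(Y) = Y - 443 = -443 + Y)
t = -13331/31248 (t = -3/7 + ((6 - (-6/4 - 8/3))*(1/744))/7 = -3/7 + ((6 - (-6*¼ - 8*⅓))*(1/744))/7 = -3/7 + ((6 - (-3/2 - 8/3))*(1/744))/7 = -3/7 + ((6 - 1*(-25/6))*(1/744))/7 = -3/7 + ((6 + 25/6)*(1/744))/7 = -3/7 + ((61/6)*(1/744))/7 = -3/7 + (⅐)*(61/4464) = -3/7 + 61/31248 = -13331/31248 ≈ -0.42662)
d(158) + t = (-443 + 158) - 13331/31248 = -285 - 13331/31248 = -8919011/31248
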